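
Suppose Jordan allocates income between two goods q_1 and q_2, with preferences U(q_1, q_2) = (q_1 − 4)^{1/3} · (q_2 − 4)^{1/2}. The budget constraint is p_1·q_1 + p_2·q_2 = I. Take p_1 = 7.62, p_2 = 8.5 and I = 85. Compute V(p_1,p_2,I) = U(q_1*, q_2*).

V = 1.2337

MRS = (2/3)·(q_2−4)/(q_1−4). Tangency with p_1/p_2 gives q_2−4 = (3/2)·(p_1/p_2)·(q_1−4).
Substituting into the budget: q_1* = 4 + 0.4·(I − 4·p_1 − 4·p_2)/p_1, and q_2* = 4 + 0.6·(…)/p_2.
Discretionary income = 85 − 4·7.62 − 4·8.5 = 20.52; q_1* = 4 + 0.4·20.52/7.62 = 5.0772; q_2* = 4 + 0.6·20.52/8.5 = 5.4485.
Utility at the optimum: U(5.0772, 5.4485) = 1.2337.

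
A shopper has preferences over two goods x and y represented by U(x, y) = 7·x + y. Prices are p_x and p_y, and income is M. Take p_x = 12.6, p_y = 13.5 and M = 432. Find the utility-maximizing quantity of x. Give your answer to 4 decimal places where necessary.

Perfect substitutes: compare marginal utility per dollar. 7/p_x vs 1/p_y → 0.5556 vs 0.0741.
x gives more utility per dollar, so spend all income on x: x* = M/p_x, y* = 0.
Numerically: x* = 34.2857, y* = 0.

x* = 34.2857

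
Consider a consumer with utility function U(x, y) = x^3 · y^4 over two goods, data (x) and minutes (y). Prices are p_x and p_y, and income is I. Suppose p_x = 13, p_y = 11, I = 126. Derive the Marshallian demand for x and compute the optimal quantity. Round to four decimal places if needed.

Tangency: MRS = (3/4)·y/x = p_x/p_y.
So 3·p_y·y = 4·p_x·x; combined with the budget, a share 3/7 of income goes to x.
Demand: x*(p_x,p_y,I) = 3/7·I/p_x and y* = 4/7·I/p_y.
At p_x=13, p_y=11, I=126: x* = 3/7·126/13 = 4.1538.

x* = 4.1538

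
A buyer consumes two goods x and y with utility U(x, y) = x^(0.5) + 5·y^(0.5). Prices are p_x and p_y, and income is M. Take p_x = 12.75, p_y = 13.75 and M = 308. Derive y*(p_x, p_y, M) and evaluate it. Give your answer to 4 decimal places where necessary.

MRS = MU_x/MU_y = (1/5)·(y/x)^(0.5). Set equal to p_x/p_y.
Hence y/x = (5·p_x/p_y)^(1/(0.5)), i.e. raised to the 2 power.
Substitute y = (y/x)·x into the budget: x* = M/(p_x + p_y·(y/x)).
Numerically y/x = 21.495868, so x* = 308/(12.75 + 13.75·21.495868) = 0.999 and y* = 21.495868·0.999 = 21.4737.

y* = 21.4737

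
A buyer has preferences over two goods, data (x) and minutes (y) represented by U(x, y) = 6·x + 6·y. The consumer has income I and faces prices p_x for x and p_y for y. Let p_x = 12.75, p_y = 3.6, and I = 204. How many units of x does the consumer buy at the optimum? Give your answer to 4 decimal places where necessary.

x* = 0

y gives more utility per dollar, so spend all income on y: y* = I/p_y, x* = 0.
Numerically: x* = 0, y* = 56.6667.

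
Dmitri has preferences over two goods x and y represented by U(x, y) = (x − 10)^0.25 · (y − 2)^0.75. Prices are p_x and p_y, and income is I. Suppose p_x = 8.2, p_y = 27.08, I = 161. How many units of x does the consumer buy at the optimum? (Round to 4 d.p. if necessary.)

Substituting into the budget: x* = 10 + 0.25·(I − 10·p_x − 2·p_y)/p_x, and y* = 2 + 0.75·(…)/p_y.
Discretionary income = 161 − 10·8.2 − 2·27.08 = 24.84; x* = 10 + 0.25·24.84/8.2 = 10.7573.

x* = 10.7573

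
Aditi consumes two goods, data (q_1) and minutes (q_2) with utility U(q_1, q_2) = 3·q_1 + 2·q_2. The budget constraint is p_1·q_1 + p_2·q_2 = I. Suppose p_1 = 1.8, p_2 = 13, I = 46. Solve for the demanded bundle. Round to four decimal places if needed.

Linear utility — the consumer picks whichever good has higher MU/price: 3/1.8 = 1.6667 vs 2/13 = 0.1538.
q_1 gives more utility per dollar, so spend all income on q_1: q_1* = I/p_1, q_2* = 0.
Numerically: q_1* = 25.5556, q_2* = 0.

q_1* = 25.5556, q_2* = 0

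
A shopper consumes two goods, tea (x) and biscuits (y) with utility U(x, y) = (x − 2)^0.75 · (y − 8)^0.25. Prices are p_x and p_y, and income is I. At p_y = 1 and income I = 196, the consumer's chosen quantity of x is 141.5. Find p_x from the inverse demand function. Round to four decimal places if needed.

p_x = 1

MRS = 3·(y−8)/(x−2). Tangency with p_x/p_y gives y−8 = (1/3)·(p_x/p_y)·(x−2).
After buying the subsistence bundle (2, 8), a share 0.75 of the remaining income goes to x: x* = 2 + 0.75·(I − 2p_x − 8p_y)/p_x.
Set x* = 141.5 in the demand function and solve for p_x: p_x = 1.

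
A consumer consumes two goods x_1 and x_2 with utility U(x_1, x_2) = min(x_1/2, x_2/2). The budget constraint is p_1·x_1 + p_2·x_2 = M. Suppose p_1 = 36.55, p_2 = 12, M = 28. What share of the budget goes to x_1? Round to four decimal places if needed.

With perfect complements, no substitution: consume in ratio x_1:x_2 = 2:2.
Budget: p_1·x_1 + p_2·x_1 = M, so (2·p_1 + 2·p_2)·x_1 = 2·M.
Demand: x_1*(p_1,p_2,M) = 2·M/(2·p_1 + 2·p_2), x_2* = 2·M/(2·p_1 + 2·p_2).
Here 2·36.55 + 2·12 = 97.1, giving x_1* = 0.5767 and x_2* = 0.5767.
Expenditure on x_1: 36.55·0.5767 = 21.0793; share = 0.7528.

share on x_1 = 0.7528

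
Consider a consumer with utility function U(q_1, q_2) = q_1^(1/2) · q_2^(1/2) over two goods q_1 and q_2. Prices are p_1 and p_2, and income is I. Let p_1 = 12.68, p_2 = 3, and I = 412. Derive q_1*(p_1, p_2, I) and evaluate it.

q_1* = 16.2461

MU_q_1/MU_q_2 = (0.5·q_2)/(0.5·q_1); tangency sets this equal to p_1/p_2.
Rearranging, p_2·q_2 = p_1·q_1. Substituting into the budget gives p_1·q_1·(1 + 1) = I.
Demand: q_1*(p_1,p_2,I) = 0.5·I/p_1 and q_2* = 0.5·I/p_2.
At p_1=12.68, p_2=3, I=412: q_1* = 0.5·412/12.68 = 16.2461.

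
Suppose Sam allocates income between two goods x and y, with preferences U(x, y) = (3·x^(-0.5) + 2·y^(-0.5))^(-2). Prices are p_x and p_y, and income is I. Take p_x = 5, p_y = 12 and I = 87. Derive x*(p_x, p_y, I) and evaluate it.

x* = 8.6064

From the CES first-order condition, (3/2)·(y/x)^(1.5) = p_x/p_y.
Hence y/x = ((2/3)·p_x/p_y)^(1/(1.5)), i.e. raised to the 2/3 power.
Substitute y = (y/x)·x into the budget: x* = I/(p_x + p_y·(y/x)).
Numerically y/x = 0.425727, so x* = 87/(5 + 12·0.425727) = 8.6064.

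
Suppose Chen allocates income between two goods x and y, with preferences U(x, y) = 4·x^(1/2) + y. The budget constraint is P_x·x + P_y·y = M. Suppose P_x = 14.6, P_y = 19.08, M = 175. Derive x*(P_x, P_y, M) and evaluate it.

MU_x = 2/√x, MU_y = 1. Tangency: 2/√x = P_x/P_y.
Solve: √x = 2·P_y/P_x, so x*(P_x,P_y) = (2·P_y/P_x)², and y* = (M − P_x·x*)/P_y.
Plugging in: x* = (2·19.08/14.6)² = 6.8314.

x* = 6.8314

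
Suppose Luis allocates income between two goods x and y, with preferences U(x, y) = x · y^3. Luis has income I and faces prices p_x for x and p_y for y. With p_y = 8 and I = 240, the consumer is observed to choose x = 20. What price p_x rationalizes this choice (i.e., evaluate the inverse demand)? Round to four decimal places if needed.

p_x = 3

Tangency: MRS = (1/3)·y/x = p_x/p_y.
So p_y·y = 3·p_x·x; combined with the budget, a share 0.25 of income goes to x.
Demand: x*(p_x,p_y,I) = 0.25·I/p_x and y* = 0.75·I/p_y.
Set x* = 20 in the demand function and solve for p_x: p_x = 3.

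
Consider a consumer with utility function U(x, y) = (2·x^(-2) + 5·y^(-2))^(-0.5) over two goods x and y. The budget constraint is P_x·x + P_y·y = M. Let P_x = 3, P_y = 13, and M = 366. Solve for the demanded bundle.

Numerically y/x = 0.832478, so x* = 366/(3 + 13·0.832478) = 26.4791 and y* = 0.832478·26.4791 = 22.0433.

x* = 26.4791, y* = 22.0433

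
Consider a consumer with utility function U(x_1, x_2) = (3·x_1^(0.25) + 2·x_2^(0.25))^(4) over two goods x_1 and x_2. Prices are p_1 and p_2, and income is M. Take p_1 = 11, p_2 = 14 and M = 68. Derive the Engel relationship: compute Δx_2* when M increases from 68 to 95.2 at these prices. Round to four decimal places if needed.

MU_x_1 ∝ 3·x_1^(-0.75), MU_x_2 ∝ 2·x_2^(-0.75), so MRS = (3/2)·(x_2/x_1)^(0.75) = p_1/p_2.
Solve for the ratio: x_2/x_1 = [(2/3)·p_1/p_2]^(4/3).
Substitute x_2 = (x_2/x_1)·x_1 into the budget: x_1* = M/(p_1 + p_2·(x_2/x_1)).
Numerically x_2/x_1 = 0.422245, so x_1* = 68/(11 + 14·0.422245) = 4.0209 and x_2* = 0.422245·4.0209 = 1.6978.
At M' = 95.2: x_2* = 2.377. Change: 2.377 − 1.6978 = 0.6791.

Δx_2* = 0.6791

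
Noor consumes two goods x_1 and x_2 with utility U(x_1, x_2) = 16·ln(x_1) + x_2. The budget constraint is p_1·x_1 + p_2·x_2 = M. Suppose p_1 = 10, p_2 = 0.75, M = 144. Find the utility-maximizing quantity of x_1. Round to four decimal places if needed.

Set MRS = p_1/p_2: (16/x_1)/1 = p_1/p_2.
So x_1*(p_1,p_2) = 16·p_2/p_1, independent of income; and x_2* = (M − 16·p_2)/p_2.
At the given prices: x_1* = 16·0.75/10 = 1.2.

x_1* = 1.2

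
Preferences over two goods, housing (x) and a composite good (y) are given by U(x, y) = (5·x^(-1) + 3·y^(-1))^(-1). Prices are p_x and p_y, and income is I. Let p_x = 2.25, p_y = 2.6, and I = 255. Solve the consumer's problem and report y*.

y* = 44.561

MRS = MU_x/MU_y = (5/3)·(y/x)^(2). Set equal to p_x/p_y.
Hence y/x = ((3/5)·p_x/p_y)^(1/(2)), i.e. raised to the 0.5 power.
Substitute y = (y/x)·x into the budget: x* = I/(p_x + p_y·(y/x)).
Numerically y/x = 0.720577, so x* = 255/(2.25 + 2.6·0.720577) = 61.8407 and y* = 0.720577·61.8407 = 44.561.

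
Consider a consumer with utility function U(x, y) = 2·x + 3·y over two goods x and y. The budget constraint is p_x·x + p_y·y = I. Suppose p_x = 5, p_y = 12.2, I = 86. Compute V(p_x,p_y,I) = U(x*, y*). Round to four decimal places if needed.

V = 34.4

Perfect substitutes: compare marginal utility per dollar. 2/p_x vs 3/p_y → 0.4 vs 0.2459.
x gives more utility per dollar, so spend all income on x: x* = I/p_x, y* = 0.
Numerically: x* = 17.2, y* = 0.
Utility at the optimum: U(17.2, 0) = 34.4.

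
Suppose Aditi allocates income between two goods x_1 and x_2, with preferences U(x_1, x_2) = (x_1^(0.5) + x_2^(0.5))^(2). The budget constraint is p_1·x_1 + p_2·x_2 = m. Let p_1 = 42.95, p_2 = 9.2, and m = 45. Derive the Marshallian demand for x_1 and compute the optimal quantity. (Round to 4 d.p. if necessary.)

MU_x_1 ∝ x_1^(-0.5), MU_x_2 ∝ x_2^(-0.5), so MRS = (x_2/x_1)^(0.5) = p_1/p_2.
Hence x_2/x_1 = (p_1/p_2)^(1/(0.5)), i.e. raised to the 2 power.
With the ratio pinned down, the budget gives x_1* = m/(p_1 + p_2·(x_2/x_1)) and x_2* = (x_2/x_1)·x_1*.
Numerically x_2/x_1 = 21.794689, so x_1* = 45/(42.95 + 9.2·21.794689) = 0.1848.

x_1* = 0.1848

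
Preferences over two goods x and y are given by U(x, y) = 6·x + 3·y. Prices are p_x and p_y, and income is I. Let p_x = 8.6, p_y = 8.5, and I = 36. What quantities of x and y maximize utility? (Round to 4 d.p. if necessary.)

Linear utility — the consumer picks whichever good has higher MU/price: 6/8.6 = 0.6977 vs 3/8.5 = 0.3529.
x gives more utility per dollar, so spend all income on x: x* = I/p_x, y* = 0.
Numerically: x* = 4.186, y* = 0.

x* = 4.186, y* = 0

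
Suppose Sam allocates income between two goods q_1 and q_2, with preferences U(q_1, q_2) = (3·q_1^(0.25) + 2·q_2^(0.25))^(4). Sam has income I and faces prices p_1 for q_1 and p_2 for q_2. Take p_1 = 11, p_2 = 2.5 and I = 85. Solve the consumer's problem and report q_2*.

From the CES first-order condition, (3/2)·(q_2/q_1)^(0.75) = p_1/p_2.
Solve for the ratio: q_2/q_1 = [(2/3)·p_1/p_2]^(4/3).
With the ratio pinned down, the budget gives q_1* = I/(p_1 + p_2·(q_2/q_1)) and q_2* = (q_2/q_1)·q_1*.
Numerically q_2/q_1 = 4.199026, so q_1* = 85/(11 + 2.5·4.199026) = 3.9539 and q_2* = 4.199026·3.9539 = 16.6027.

q_2* = 16.6027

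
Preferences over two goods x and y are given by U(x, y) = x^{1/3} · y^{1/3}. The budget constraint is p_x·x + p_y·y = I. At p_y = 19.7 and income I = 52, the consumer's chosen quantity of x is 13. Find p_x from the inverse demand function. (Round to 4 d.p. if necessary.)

p_x = 2

The MRS is y/x. Set MRS = p_x/p_y.
So 1/3·p_y·y = 1/3·p_x·x; combined with the budget, a share 0.5 of income goes to x.
Demand: x*(p_x,p_y,I) = 0.5·I/p_x and y* = 0.5·I/p_y.
Set x* = 13 in the demand function and solve for p_x: p_x = 2.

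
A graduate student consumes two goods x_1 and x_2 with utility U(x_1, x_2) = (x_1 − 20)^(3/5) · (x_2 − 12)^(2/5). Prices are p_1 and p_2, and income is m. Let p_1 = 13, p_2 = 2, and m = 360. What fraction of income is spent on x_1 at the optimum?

share on x_1 = 0.8489

Let x_1' = x_1−20, x_2' = x_2−12. MRS = (3/2)·x_2'/x_1' = p_1/p_2.
After buying the subsistence bundle (20, 12), a share 0.6 of the remaining income goes to x_1: x_1* = 20 + 0.6·(m − 20p_1 − 12p_2)/p_1.
Discretionary income = 360 − 20·13 − 12·2 = 76; x_1* = 20 + 0.6·76/13 = 23.5077; x_2* = 12 + 0.4·76/2 = 27.2.
Expenditure on x_1: 13·23.5077 = 305.6; share = 0.8489.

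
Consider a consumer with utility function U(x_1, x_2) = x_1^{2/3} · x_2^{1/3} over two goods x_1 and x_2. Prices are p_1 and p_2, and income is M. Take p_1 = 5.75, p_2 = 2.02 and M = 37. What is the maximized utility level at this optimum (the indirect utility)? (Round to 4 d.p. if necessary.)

The MRS is 2·x_2/x_1. Set MRS = p_1/p_2.
So 2/3·p_2·x_2 = 1/3·p_1·x_1; combined with the budget, a share 2/3 of income goes to x_1.
Demand: x_1*(p_1,p_2,M) = 2/3·M/p_1 and x_2* = 1/3·M/p_2.
At p_1=5.75, p_2=2.02, M=37: x_1* = 2/3·37/5.75 = 4.2899, x_2* = 6.1056.
Utility at the optimum: U(4.2899, 6.1056) = 4.8255.

V = 4.8255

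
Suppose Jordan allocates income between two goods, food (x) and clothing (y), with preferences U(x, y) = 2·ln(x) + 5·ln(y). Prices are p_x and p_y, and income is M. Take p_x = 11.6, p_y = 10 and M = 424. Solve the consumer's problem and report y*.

Tangency: MRS = (2/5)·y/x = p_x/p_y.
So 2·p_y·y = 5·p_x·x; combined with the budget, a share 2/7 of income goes to x.
Demand: x*(p_x,p_y,M) = 2/7·M/p_x and y* = 5/7·M/p_y.
At p_x=11.6, p_y=10, M=424: y* = 5/7·424/10 = 30.2857.

y* = 30.2857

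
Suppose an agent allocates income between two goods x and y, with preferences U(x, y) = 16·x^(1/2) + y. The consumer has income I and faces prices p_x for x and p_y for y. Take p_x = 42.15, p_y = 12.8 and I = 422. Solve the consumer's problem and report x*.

x* = 5.9021

Thus x* = (8·p_y/p_x)² — independent of I — with the rest of income spent on y.
Plugging in: x* = (8·12.8/42.15)² = 5.9021.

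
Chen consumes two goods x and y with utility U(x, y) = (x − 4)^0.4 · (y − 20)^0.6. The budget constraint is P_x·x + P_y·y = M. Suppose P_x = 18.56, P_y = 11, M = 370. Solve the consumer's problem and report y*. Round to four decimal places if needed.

y* = 24.1324

Let x' = x−4, y' = y−20. MRS = (2/3)·y'/x' = P_x/P_y.
After buying the subsistence bundle (4, 20), a share 0.4 of the remaining income goes to x: x* = 4 + 0.4·(M − 4P_x − 20P_y)/P_x.
Discretionary income = 370 − 4·18.56 − 20·11 = 75.76; y* = 20 + 0.6·75.76/11 = 24.1324.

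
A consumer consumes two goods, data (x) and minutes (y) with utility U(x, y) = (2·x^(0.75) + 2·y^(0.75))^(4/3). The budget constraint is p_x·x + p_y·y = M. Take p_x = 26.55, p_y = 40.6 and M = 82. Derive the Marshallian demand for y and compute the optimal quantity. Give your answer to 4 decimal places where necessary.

MRS = MU_x/MU_y = (y/x)^(0.25). Set equal to p_x/p_y.
Hence y/x = (p_x/p_y)^(1/(0.25)), i.e. raised to the 4 power.
Substitute y = (y/x)·x into the budget: x* = M/(p_x + p_y·(y/x)).
Numerically y/x = 0.182875, so x* = 82/(26.55 + 40.6·0.182875) = 2.4136 and y* = 0.182875·2.4136 = 0.4414.

y* = 0.4414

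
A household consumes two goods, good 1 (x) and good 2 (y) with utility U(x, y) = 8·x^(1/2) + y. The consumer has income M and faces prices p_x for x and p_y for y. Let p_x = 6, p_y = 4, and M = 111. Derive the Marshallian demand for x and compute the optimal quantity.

MU_x = 4/√x, MU_y = 1. Tangency: 4/√x = p_x/p_y.
Solve: √x = 4·p_y/p_x, so x*(p_x,p_y) = (4·p_y/p_x)², and y* = (M − p_x·x*)/p_y.
Plugging in: x* = (4·4/6)² = 7.1111.

x* = 7.1111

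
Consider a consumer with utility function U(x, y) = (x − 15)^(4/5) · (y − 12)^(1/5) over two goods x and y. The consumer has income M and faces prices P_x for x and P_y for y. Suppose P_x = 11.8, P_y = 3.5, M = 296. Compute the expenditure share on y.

MRS = 4·(y−12)/(x−15). Tangency with P_x/P_y gives y−12 = (1/4)·(P_x/P_y)·(x−15).
Substituting into the budget: x* = 15 + 0.8·(M − 15·P_x − 12·P_y)/P_x, and y* = 12 + 0.2·(…)/P_y.
Discretionary income = 296 − 15·11.8 − 12·3.5 = 77; x* = 15 + 0.8·77/11.8 = 20.2203; y* = 12 + 0.2·77/3.5 = 16.4.
Expenditure on y: 3.5·16.4 = 57.4; share = 0.1939.

share on y = 0.1939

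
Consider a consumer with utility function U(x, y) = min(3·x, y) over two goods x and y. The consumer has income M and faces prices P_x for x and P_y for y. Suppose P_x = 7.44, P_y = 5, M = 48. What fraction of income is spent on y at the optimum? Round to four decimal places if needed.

share on y = 0.6684

Leontief preferences: the optimum is at the kink where x/1 = y/3, i.e. y = 3·x.
Budget: P_x·x + P_y·3·x = M, so (P_x + 3·P_y)·x = M.
Demand: x*(P_x,P_y,M) = M/(P_x + 3·P_y), y* = 3·M/(P_x + 3·P_y).
Here 7.44 + 3·5 = 22.44, giving x* = 2.139 and y* = 6.4171.
Expenditure on y: 5·6.4171 = 32.0856; share = 0.6684.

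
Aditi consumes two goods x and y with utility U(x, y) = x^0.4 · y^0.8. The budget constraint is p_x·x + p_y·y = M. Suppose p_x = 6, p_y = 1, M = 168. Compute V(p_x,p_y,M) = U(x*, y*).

V = 106.5097

Tangency: MRS = (1/2)·y/x = p_x/p_y.
So 0.4·p_y·y = 0.8·p_x·x; combined with the budget, a share 1/3 of income goes to x.
Demand: x*(p_x,p_y,M) = 1/3·M/p_x and y* = 2/3·M/p_y.
At p_x=6, p_y=1, M=168: x* = 1/3·168/6 = 9.3333, y* = 112.
Utility at the optimum: U(9.3333, 112) = 106.5097.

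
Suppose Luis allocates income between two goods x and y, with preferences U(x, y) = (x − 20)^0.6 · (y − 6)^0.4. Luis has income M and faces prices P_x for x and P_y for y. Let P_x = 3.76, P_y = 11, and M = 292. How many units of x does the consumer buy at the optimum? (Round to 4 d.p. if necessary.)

x* = 44.0638

After buying the subsistence bundle (20, 6), a share 0.6 of the remaining income goes to x: x* = 20 + 0.6·(M − 20P_x − 6P_y)/P_x.
Discretionary income = 292 − 20·3.76 − 6·11 = 150.8; x* = 20 + 0.6·150.8/3.76 = 44.0638.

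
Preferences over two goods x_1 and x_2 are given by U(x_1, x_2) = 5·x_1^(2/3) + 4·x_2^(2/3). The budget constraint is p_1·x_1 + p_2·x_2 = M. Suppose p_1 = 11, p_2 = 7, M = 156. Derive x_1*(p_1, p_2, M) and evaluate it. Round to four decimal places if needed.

MU_x_1 ∝ 5·x_1^(-1/3), MU_x_2 ∝ 4·x_2^(-1/3), so MRS = (5/4)·(x_2/x_1)^(1/3) = p_1/p_2.
Hence x_2/x_1 = ((4/5)·p_1/p_2)^(1/(1/3)), i.e. raised to the 3 power.
With the ratio pinned down, the budget gives x_1* = M/(p_1 + p_2·(x_2/x_1)) and x_2* = (x_2/x_1)·x_1*.
Numerically x_2/x_1 = 1.986799, so x_1* = 156/(11 + 7·1.986799) = 6.2632.

x_1* = 6.2632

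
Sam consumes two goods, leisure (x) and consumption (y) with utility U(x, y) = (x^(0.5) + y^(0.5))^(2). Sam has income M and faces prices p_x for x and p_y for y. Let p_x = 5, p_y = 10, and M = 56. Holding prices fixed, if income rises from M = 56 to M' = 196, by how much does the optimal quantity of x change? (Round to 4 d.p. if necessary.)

MRS = MU_x/MU_y = (y/x)^(0.5). Set equal to p_x/p_y.
Solve for the ratio: y/x = [p_x/p_y]^(2).
Substitute y = (y/x)·x into the budget: x* = M/(p_x + p_y·(y/x)).
Numerically y/x = 0.25, so x* = 56/(5 + 10·0.25) = 7.4667.
At M' = 196: x* = 26.1333. Change: 26.1333 − 7.4667 = 18.6667.

Δx* = 18.6667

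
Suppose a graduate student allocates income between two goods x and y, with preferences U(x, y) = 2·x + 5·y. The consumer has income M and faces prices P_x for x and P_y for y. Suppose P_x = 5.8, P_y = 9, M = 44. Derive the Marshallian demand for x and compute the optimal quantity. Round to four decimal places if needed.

Numerically: x* = 0, y* = 4.8889.

x* = 0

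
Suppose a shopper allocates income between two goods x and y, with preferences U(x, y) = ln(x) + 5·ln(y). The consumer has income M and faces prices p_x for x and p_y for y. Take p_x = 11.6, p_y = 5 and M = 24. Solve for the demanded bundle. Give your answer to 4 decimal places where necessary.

x* = 0.3448, y* = 4

The MRS is (1/5)·y/x. Set MRS = p_x/p_y.
Rearranging, p_y·y = 5·p_x·x. Substituting into the budget gives p_x·x·(1 + 5) = M.
Demand: x*(p_x,p_y,M) = 1/6·M/p_x and y* = 5/6·M/p_y.
At p_x=11.6, p_y=5, M=24: x* = 1/6·24/11.6 = 0.3448, y* = 4.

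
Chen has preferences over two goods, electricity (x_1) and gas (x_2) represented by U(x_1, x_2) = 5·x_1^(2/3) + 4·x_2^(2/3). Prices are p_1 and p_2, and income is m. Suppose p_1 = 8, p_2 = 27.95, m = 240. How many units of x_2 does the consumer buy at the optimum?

x_2* = 0.3457

With the ratio pinned down, the budget gives x_1* = m/(p_1 + p_2·(x_2/x_1)) and x_2* = (x_2/x_1)·x_1*.
Numerically x_2/x_1 = 0.012006, so x_1* = 240/(8 + 27.95·0.012006) = 28.7923 and x_2* = 0.012006·28.7923 = 0.3457.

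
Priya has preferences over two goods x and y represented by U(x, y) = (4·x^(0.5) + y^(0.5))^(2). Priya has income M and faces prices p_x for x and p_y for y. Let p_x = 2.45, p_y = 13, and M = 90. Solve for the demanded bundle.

Substitute y = (y/x)·x into the budget: x* = M/(p_x + p_y·(y/x)).
Numerically y/x = 0.00222, so x* = 90/(2.45 + 13·0.00222) = 36.307 and y* = 0.00222·36.307 = 0.0806.

x* = 36.307, y* = 0.0806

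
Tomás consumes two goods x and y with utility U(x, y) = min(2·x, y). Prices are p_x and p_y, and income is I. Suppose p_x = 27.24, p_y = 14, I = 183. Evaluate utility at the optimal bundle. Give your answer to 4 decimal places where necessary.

V = 6.6256

With perfect complements, no substitution: consume in ratio x:y = 1:2.
Budget: p_x·x + p_y·2·x = I, so (p_x + 2·p_y)·x = I.
Demand: x*(p_x,p_y,I) = I/(p_x + 2·p_y), y* = 2·I/(p_x + 2·p_y).
Here 27.24 + 2·14 = 55.24, giving x* = 3.3128 and y* = 6.6256.
Utility at the optimum: U(3.3128, 6.6256) = 6.6256.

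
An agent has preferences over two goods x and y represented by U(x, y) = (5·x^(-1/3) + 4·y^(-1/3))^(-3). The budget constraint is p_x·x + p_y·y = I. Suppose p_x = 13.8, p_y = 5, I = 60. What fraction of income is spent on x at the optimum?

share on x = 0.6038

MRS = MU_x/MU_y = (5/4)·(y/x)^(4/3). Set equal to p_x/p_y.
Solve for the ratio: y/x = [(4/5)·p_x/p_y]^(0.75).
Substitute y = (y/x)·x into the budget: x* = I/(p_x + p_y·(y/x)).
Numerically y/x = 1.811337, so x* = 60/(13.8 + 5·1.811337) = 2.6251 and y* = 1.811337·2.6251 = 4.7549.
Expenditure on x: 13.8·2.6251 = 36.2257; share = 0.6038.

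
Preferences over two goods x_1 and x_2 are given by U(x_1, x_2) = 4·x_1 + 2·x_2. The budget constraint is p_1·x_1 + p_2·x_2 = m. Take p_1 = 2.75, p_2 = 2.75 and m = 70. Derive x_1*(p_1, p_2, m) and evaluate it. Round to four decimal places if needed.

x_1 gives more utility per dollar, so spend all income on x_1: x_1* = m/p_1, x_2* = 0.
Numerically: x_1* = 25.4545, x_2* = 0.

x_1* = 25.4545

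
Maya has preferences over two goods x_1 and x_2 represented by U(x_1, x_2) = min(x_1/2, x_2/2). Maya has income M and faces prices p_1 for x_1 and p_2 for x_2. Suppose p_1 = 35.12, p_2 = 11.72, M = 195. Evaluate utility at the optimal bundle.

Leontief preferences: the optimum is at the kink where x_1/2 = x_2/2, i.e. x_2 = x_1.
Budget: p_1·x_1 + p_2·x_1 = M, so (2·p_1 + 2·p_2)·x_1 = 2·M.
Demand: x_1*(p_1,p_2,M) = 2·M/(2·p_1 + 2·p_2), x_2* = 2·M/(2·p_1 + 2·p_2).
Here 2·35.12 + 2·11.72 = 93.68, giving x_1* = 4.1631 and x_2* = 4.1631.
Utility at the optimum: U(4.1631, 4.1631) = 2.0816.

V = 2.0816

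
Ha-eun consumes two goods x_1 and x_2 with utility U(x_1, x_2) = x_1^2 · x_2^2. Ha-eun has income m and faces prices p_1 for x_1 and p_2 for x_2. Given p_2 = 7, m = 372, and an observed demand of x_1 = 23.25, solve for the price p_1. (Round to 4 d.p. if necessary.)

p_1 = 8

MU_x_1/MU_x_2 = (2·x_2)/(2·x_1); tangency sets this equal to p_1/p_2.
Rearranging, p_2·x_2 = p_1·x_1. Substituting into the budget gives p_1·x_1·(1 + 1) = m.
Demand: x_1*(p_1,p_2,m) = 0.5·m/p_1 and x_2* = 0.5·m/p_2.
Set x_1* = 23.25 in the demand function and solve for p_1: p_1 = 8.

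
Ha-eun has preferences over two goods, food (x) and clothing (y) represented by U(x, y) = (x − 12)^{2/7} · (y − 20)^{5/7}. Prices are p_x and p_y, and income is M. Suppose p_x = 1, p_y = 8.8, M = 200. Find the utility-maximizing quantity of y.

y* = 20.974

Substituting into the budget: x* = 12 + 2/7·(M − 12·p_x − 20·p_y)/p_x, and y* = 20 + 5/7·(…)/p_y.
Discretionary income = 200 − 12·1 − 20·8.8 = 12; y* = 20 + 5/7·12/8.8 = 20.974.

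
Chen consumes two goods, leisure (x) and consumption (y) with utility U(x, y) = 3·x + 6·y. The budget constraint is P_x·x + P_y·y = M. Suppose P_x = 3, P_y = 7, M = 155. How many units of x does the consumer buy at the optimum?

x* = 51.6667

Linear utility — the consumer picks whichever good has higher MU/price: 3/3 = 1 vs 6/7 = 0.8571.
x gives more utility per dollar, so spend all income on x: x* = M/P_x, y* = 0.
Numerically: x* = 51.6667, y* = 0.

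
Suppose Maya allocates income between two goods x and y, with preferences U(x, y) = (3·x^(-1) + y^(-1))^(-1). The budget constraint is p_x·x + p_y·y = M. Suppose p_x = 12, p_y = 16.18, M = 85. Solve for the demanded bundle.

From the CES first-order condition, 3·(y/x)^(2) = p_x/p_y.
Solve for the ratio: y/x = [(1/3)·p_x/p_y]^(0.5).
Substitute y = (y/x)·x into the budget: x* = M/(p_x + p_y·(y/x)).
Numerically y/x = 0.497211, so x* = 85/(12 + 16.18·0.497211) = 4.2405 and y* = 0.497211·4.2405 = 2.1084.

x* = 4.2405, y* = 2.1084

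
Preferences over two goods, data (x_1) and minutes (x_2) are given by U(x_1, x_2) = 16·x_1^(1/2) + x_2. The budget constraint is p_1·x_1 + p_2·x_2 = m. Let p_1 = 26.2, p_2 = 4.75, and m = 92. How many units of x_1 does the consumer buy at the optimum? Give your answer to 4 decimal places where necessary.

Plugging in: x_1* = (8·4.75/26.2)² = 2.1036.

x_1* = 2.1036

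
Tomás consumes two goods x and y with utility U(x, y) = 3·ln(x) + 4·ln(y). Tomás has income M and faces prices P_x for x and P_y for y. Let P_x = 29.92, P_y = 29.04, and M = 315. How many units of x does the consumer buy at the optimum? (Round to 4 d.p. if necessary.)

Demand: x*(P_x,P_y,M) = 3/7·M/P_x and y* = 4/7·M/P_y.
At P_x=29.92, P_y=29.04, M=315: x* = 3/7·315/29.92 = 4.512.

x* = 4.512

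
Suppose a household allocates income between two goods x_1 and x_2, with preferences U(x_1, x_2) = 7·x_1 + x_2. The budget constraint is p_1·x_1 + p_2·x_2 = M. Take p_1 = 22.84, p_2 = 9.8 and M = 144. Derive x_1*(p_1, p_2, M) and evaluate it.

Linear utility — the consumer picks whichever good has higher MU/price: 7/22.84 = 0.3065 vs 1/9.8 = 0.102.
x_1 gives more utility per dollar, so spend all income on x_1: x_1* = M/p_1, x_2* = 0.
Numerically: x_1* = 6.3047, x_2* = 0.

x_1* = 6.3047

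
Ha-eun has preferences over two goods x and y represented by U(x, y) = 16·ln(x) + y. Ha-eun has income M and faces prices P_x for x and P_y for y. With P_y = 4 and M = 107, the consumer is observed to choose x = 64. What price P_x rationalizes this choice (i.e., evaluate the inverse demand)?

P_x = 1

MU_x = 16/x, MU_y = 1. Tangency: 16/x = P_x/P_y.
So x*(P_x,P_y) = 16·P_y/P_x, independent of income; and y* = (M − 16·P_y)/P_y.
Set x* = 64 in the demand function and solve for P_x: P_x = 1.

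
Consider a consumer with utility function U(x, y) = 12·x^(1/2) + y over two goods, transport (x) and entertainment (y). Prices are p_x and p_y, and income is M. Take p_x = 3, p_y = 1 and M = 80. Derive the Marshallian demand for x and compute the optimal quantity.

Utility is quasi-linear in y; the FOC for x is 6/√x = p_x/p_y.
Solve: √x = 6·p_y/p_x, so x*(p_x,p_y) = (6·p_y/p_x)², and y* = (M − p_x·x*)/p_y.
Plugging in: x* = (6·1/3)² = 4.

x* = 4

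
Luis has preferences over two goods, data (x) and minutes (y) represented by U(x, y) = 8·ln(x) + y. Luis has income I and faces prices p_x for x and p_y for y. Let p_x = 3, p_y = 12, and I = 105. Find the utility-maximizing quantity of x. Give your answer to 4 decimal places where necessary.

At the given prices: x* = 8·12/3 = 32.

x* = 32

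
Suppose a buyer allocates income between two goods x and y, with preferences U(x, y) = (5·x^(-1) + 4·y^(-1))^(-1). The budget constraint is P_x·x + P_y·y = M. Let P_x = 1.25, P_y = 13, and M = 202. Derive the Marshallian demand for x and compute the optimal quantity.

MU_x ∝ 5·x^(-2), MU_y ∝ 4·y^(-2), so MRS = (5/4)·(y/x)^(2) = P_x/P_y.
Solve for the ratio: y/x = [(4/5)·P_x/P_y]^(0.5).
With the ratio pinned down, the budget gives x* = M/(P_x + P_y·(y/x)) and y* = (y/x)·x*.
Numerically y/x = 0.27735, so x* = 202/(1.25 + 13·0.27735) = 41.6019.

x* = 41.6019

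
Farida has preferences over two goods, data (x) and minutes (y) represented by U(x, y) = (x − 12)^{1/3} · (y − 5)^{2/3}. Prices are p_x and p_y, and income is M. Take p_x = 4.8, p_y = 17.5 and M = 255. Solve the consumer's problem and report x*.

x* = 19.6319

Let x' = x−12, y' = y−5. MRS = (1/2)·y'/x' = p_x/p_y.
Substituting into the budget: x* = 12 + 1/3·(M − 12·p_x − 5·p_y)/p_x, and y* = 5 + 2/3·(…)/p_y.
Discretionary income = 255 − 12·4.8 − 5·17.5 = 109.9; x* = 12 + 1/3·109.9/4.8 = 19.6319.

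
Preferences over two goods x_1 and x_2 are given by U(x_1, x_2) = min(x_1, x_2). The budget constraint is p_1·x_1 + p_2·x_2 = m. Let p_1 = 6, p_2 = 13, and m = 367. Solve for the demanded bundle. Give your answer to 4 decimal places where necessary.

Leontief preferences: the optimum is at the kink where x_1/1 = x_2/1, i.e. x_2 = x_1.
Budget: p_1·x_1 + p_2·x_1 = m, so (p_1 + p_2)·x_1 = m.
Demand: x_1*(p_1,p_2,m) = m/(p_1 + p_2), x_2* = m/(p_1 + p_2).
Here 6 + 13 = 19, giving x_1* = 19.3158 and x_2* = 19.3158.

x_1* = 19.3158, x_2* = 19.3158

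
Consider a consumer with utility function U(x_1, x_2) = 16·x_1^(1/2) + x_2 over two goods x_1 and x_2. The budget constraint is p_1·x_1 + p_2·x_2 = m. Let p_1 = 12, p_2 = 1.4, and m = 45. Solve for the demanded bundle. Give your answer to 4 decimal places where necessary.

Utility is quasi-linear in x_2; the FOC for x_1 is 8/√x_1 = p_1/p_2.
Solve: √x_1 = 8·p_2/p_1, so x_1*(p_1,p_2) = (8·p_2/p_1)², and x_2* = (m − p_1·x_1*)/p_2.
Plugging in: x_1* = (8·1.4/12)² = 0.8711, x_2* = 24.6762.

x_1* = 0.8711, x_2* = 24.6762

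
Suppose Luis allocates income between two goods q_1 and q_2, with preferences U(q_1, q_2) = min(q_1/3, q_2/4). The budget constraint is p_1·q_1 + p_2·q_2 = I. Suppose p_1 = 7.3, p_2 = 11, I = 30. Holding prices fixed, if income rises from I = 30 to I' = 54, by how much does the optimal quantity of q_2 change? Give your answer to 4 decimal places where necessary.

Δq_2* = 1.4568

Leontief preferences: the optimum is at the kink where q_1/3 = q_2/4, i.e. q_2 = (4/3)·q_1.
Budget: p_1·q_1 + p_2·(4/3)·q_1 = I, so (3·p_1 + 4·p_2)·q_1 = 3·I.
Demand: q_1*(p_1,p_2,I) = 3·I/(3·p_1 + 4·p_2), q_2* = 4·I/(3·p_1 + 4·p_2).
Here 3·7.3 + 4·11 = 65.9, giving q_2* = 1.8209.
At I' = 54: q_2* = 3.2777. Change: 3.2777 − 1.8209 = 1.4568.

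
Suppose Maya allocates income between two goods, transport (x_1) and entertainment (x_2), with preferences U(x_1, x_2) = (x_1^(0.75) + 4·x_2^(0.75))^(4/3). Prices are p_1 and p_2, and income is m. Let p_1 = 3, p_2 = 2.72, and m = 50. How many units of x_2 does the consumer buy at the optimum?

Substitute x_2 = (x_2/x_1)·x_1 into the budget: x_1* = m/(p_1 + p_2·(x_2/x_1)).
Numerically x_2/x_1 = 378.834365, so x_1* = 50/(3 + 2.72·378.834365) = 0.0484 and x_2* = 378.834365·0.0484 = 18.329.

x_2* = 18.329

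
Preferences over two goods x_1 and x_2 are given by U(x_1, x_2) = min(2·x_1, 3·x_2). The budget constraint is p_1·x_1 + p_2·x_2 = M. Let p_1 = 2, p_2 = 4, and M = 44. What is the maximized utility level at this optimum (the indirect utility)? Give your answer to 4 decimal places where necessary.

V = 18.8571

Here 3·2 + 2·4 = 14, giving x_1* = 9.4286 and x_2* = 6.2857.
Utility at the optimum: U(9.4286, 6.2857) = 18.8571.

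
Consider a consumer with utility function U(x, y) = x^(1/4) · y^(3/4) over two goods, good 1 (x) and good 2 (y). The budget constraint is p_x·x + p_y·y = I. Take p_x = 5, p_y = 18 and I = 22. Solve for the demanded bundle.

Demand: x*(p_x,p_y,I) = 0.25·I/p_x and y* = 0.75·I/p_y.
At p_x=5, p_y=18, I=22: x* = 0.25·22/5 = 1.1, y* = 0.9167.

x* = 1.1, y* = 0.9167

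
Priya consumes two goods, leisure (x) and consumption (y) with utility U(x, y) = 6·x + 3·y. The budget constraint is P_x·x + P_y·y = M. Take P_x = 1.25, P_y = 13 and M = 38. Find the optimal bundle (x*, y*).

x* = 30.4, y* = 0

Linear utility — the consumer picks whichever good has higher MU/price: 6/1.25 = 4.8 vs 3/13 = 0.2308.
x gives more utility per dollar, so spend all income on x: x* = M/P_x, y* = 0.
Numerically: x* = 30.4, y* = 0.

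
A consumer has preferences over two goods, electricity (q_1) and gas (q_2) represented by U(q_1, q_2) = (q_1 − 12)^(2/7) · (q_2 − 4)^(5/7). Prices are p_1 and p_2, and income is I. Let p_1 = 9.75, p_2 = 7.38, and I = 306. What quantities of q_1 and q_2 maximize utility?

q_1* = 16.6734, q_2* = 19.4355

This is Cobb-Douglas in (q_1−12, q_2−4): tangency gives 2/7·p_2·(q_2−4) = 5/7·p_1·(q_1−12).
Substituting into the budget: q_1* = 12 + 2/7·(I − 12·p_1 − 4·p_2)/p_1, and q_2* = 4 + 5/7·(…)/p_2.
Discretionary income = 306 − 12·9.75 − 4·7.38 = 159.48; q_1* = 12 + 2/7·159.48/9.75 = 16.6734; q_2* = 4 + 5/7·159.48/7.38 = 19.4355.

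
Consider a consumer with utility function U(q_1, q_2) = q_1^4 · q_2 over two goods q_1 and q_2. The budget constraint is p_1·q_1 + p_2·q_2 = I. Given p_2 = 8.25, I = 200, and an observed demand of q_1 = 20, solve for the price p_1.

p_1 = 8

MU_q_1/MU_q_2 = (4·q_2)/(q_1); tangency sets this equal to p_1/p_2.
Rearranging, p_2·q_2 = (1/4)·p_1·q_1. Substituting into the budget gives p_1·q_1·(1 + (1/4)) = I.
Demand: q_1*(p_1,p_2,I) = 0.8·I/p_1 and q_2* = 0.2·I/p_2.
Set q_1* = 20 in the demand function and solve for p_1: p_1 = 8.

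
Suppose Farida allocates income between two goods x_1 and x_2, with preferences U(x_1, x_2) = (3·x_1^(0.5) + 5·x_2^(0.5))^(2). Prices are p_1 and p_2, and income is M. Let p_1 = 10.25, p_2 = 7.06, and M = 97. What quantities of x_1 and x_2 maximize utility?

MRS = MU_x_1/MU_x_2 = (3/5)·(x_2/x_1)^(0.5). Set equal to p_1/p_2.
Solve for the ratio: x_2/x_1 = [(5/3)·p_1/p_2]^(2).
With the ratio pinned down, the budget gives x_1* = M/(p_1 + p_2·(x_2/x_1)) and x_2* = (x_2/x_1)·x_1*.
Numerically x_2/x_1 = 5.85512, so x_1* = 97/(10.25 + 7.06·5.85512) = 1.8803 and x_2* = 5.85512·1.8803 = 11.0095.

x_1* = 1.8803, x_2* = 11.0095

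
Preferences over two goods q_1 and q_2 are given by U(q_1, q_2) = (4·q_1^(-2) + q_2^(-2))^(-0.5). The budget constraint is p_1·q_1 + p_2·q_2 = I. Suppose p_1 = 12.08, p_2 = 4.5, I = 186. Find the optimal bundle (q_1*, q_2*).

q_1* = 11.6106, q_2* = 10.1653

MU_q_1 ∝ 4·q_1^(-3), MU_q_2 ∝ q_2^(-3), so MRS = 4·(q_2/q_1)^(3) = p_1/p_2.
Solve for the ratio: q_2/q_1 = [(1/4)·p_1/p_2]^(1/3).
With the ratio pinned down, the budget gives q_1* = I/(p_1 + p_2·(q_2/q_1)) and q_2* = (q_2/q_1)·q_1*.
Numerically q_2/q_1 = 0.875517, so q_1* = 186/(12.08 + 4.5·0.875517) = 11.6106 and q_2* = 0.875517·11.6106 = 10.1653.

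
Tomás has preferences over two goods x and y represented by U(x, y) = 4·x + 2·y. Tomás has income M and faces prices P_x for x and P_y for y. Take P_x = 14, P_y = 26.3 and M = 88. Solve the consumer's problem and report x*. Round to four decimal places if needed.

Perfect substitutes: compare marginal utility per dollar. 4/P_x vs 2/P_y → 0.2857 vs 0.076.
x gives more utility per dollar, so spend all income on x: x* = M/P_x, y* = 0.
Numerically: x* = 6.2857, y* = 0.

x* = 6.2857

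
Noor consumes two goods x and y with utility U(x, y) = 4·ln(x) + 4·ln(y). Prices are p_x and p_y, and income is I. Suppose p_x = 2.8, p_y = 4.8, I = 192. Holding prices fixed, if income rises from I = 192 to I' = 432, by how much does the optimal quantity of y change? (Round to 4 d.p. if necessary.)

Δy* = 25

At p_x=2.8, p_y=4.8, I=192: y* = 0.5·192/4.8 = 20.
At I' = 432: y* = 45. Change: 45 − 20 = 25.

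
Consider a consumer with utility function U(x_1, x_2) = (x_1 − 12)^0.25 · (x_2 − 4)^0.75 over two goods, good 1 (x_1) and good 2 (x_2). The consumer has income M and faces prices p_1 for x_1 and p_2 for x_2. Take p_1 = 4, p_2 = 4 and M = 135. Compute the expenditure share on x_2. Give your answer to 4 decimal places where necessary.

share on x_2 = 0.513

Let x_1' = x_1−12, x_2' = x_2−4. MRS = (1/3)·x_2'/x_1' = p_1/p_2.
After buying the subsistence bundle (12, 4), a share 0.25 of the remaining income goes to x_1: x_1* = 12 + 0.25·(M − 12p_1 − 4p_2)/p_1.
Discretionary income = 135 − 12·4 − 4·4 = 71; x_1* = 12 + 0.25·71/4 = 16.4375; x_2* = 4 + 0.75·71/4 = 17.3125.
Expenditure on x_2: 4·17.3125 = 69.25; share = 0.513.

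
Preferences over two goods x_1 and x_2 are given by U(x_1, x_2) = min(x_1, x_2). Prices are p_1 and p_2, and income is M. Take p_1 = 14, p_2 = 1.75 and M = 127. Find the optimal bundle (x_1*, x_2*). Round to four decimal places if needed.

Leontief preferences: the optimum is at the kink where x_1/1 = x_2/1, i.e. x_2 = x_1.
Budget: p_1·x_1 + p_2·x_1 = M, so (p_1 + p_2)·x_1 = M.
Demand: x_1*(p_1,p_2,M) = M/(p_1 + p_2), x_2* = M/(p_1 + p_2).
Here 14 + 1.75 = 15.75, giving x_1* = 8.0635 and x_2* = 8.0635.

x_1* = 8.0635, x_2* = 8.0635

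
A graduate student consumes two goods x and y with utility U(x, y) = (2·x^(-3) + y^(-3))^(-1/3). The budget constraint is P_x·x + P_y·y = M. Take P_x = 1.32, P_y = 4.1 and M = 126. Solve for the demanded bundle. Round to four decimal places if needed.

MRS = MU_x/MU_y = 2·(y/x)^(4). Set equal to P_x/P_y.
Solve for the ratio: y/x = [(1/2)·P_x/P_y]^(0.25).
Substitute y = (y/x)·x into the budget: x* = M/(P_x + P_y·(y/x)).
Numerically y/x = 0.633417, so x* = 126/(1.32 + 4.1·0.633417) = 32.1674 and y* = 0.633417·32.1674 = 20.3754.

x* = 32.1674, y* = 20.3754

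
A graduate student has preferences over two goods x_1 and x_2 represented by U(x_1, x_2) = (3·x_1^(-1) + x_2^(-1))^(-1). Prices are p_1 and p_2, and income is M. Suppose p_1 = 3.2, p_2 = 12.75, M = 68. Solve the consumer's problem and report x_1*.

x_1* = 9.8725

Numerically x_2/x_1 = 0.289241, so x_1* = 68/(3.2 + 12.75·0.289241) = 9.8725.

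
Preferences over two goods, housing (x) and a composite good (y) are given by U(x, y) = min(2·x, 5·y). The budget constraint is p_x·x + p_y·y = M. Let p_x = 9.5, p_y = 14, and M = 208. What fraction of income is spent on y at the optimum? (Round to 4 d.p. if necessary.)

Demand: x*(p_x,p_y,M) = 5·M/(5·p_x + 2·p_y), y* = 2·M/(5·p_x + 2·p_y).
Here 5·9.5 + 2·14 = 75.5, giving x* = 13.7748 and y* = 5.5099.
Expenditure on y: 14·5.5099 = 77.1391; share = 0.3709.

share on y = 0.3709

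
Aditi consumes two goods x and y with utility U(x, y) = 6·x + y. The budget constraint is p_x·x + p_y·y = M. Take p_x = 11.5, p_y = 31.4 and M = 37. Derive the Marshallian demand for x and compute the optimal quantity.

Perfect substitutes: compare marginal utility per dollar. 6/p_x vs 1/p_y → 0.5217 vs 0.0318.
x gives more utility per dollar, so spend all income on x: x* = M/p_x, y* = 0.
Numerically: x* = 3.2174, y* = 0.

x* = 3.2174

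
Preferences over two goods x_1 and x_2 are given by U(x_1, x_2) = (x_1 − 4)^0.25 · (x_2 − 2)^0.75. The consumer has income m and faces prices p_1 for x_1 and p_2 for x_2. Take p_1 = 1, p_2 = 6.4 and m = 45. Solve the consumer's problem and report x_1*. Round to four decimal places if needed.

x_1* = 11.05

Let x_1' = x_1−4, x_2' = x_2−2. MRS = (1/3)·x_2'/x_1' = p_1/p_2.
After buying the subsistence bundle (4, 2), a share 0.25 of the remaining income goes to x_1: x_1* = 4 + 0.25·(m − 4p_1 − 2p_2)/p_1.
Discretionary income = 45 − 4·1 − 2·6.4 = 28.2; x_1* = 4 + 0.25·28.2/1 = 11.05.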